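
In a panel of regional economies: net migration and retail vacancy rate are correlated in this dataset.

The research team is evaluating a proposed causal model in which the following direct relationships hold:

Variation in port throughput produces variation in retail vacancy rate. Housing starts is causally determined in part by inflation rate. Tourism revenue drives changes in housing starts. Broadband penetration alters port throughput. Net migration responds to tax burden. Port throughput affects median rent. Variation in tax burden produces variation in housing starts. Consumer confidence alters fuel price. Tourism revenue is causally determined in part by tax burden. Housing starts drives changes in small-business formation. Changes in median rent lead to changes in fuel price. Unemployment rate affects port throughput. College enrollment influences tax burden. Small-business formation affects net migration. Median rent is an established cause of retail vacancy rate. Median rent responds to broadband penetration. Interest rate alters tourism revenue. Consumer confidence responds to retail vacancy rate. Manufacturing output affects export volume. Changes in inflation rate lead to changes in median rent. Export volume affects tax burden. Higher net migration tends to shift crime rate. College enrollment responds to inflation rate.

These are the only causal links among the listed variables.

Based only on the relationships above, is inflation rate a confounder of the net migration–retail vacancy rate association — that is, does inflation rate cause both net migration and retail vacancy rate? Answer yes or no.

yes

Inflation rate has a causal path to net migration (inflation rate → housing starts → small-business formation → net migration) and to retail vacancy rate (inflation rate → median rent → retail vacancy rate), so it is a common cause of both — a confounder.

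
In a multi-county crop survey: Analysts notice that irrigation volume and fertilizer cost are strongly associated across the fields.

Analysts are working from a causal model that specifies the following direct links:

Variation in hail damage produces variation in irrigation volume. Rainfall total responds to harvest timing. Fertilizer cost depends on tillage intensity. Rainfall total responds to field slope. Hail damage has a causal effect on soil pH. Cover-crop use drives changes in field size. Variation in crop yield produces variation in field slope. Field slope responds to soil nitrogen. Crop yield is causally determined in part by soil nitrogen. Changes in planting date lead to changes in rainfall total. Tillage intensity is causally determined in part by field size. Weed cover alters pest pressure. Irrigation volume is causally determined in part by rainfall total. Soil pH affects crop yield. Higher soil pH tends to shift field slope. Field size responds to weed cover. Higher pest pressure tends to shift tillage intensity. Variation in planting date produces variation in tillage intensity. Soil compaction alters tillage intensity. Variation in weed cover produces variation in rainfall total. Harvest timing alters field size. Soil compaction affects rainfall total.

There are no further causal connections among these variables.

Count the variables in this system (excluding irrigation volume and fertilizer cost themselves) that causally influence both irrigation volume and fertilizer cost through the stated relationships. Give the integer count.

4

The common causes are: harvest timing (to irrigation volume via harvest timing → rainfall total → irrigation volume; to fertilizer cost via harvest timing → field size → tillage intensity → fertilizer cost); planting date (to irrigation volume via planting date → rainfall total → irrigation volume; to fertilizer cost via planting date → tillage intensity → fertilizer cost); soil compaction (to irrigation volume via soil compaction → rainfall total → irrigation volume; to fertilizer cost via soil compaction → tillage intensity → fertilizer cost); weed cover (to irrigation volume via weed cover → rainfall total → irrigation volume; to fertilizer cost via weed cover → field size → tillage intensity → fertilizer cost).
Every other variable lacks a causal path to at least one of irrigation volume and fertilizer cost.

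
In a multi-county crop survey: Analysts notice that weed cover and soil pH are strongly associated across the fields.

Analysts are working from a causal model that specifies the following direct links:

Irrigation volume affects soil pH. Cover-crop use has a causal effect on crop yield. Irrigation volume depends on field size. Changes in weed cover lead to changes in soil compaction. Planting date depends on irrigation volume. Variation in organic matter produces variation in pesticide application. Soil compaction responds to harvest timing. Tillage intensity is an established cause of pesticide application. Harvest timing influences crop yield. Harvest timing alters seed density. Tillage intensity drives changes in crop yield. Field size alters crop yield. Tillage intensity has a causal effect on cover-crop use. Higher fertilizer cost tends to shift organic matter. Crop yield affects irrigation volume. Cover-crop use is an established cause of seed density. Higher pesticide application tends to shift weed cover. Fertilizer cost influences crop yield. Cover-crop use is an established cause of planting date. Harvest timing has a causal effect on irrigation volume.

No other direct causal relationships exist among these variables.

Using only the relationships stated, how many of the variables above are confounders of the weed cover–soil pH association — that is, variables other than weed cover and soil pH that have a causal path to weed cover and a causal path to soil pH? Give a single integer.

2

The common causes are: fertilizer cost (to weed cover via fertilizer cost → organic matter → pesticide application → weed cover; to soil pH via fertilizer cost → crop yield → irrigation volume → soil pH); tillage intensity (to weed cover via tillage intensity → pesticide application → weed cover; to soil pH via tillage intensity → crop yield → irrigation volume → soil pH).
Every other variable lacks a causal path to at least one of weed cover and soil pH.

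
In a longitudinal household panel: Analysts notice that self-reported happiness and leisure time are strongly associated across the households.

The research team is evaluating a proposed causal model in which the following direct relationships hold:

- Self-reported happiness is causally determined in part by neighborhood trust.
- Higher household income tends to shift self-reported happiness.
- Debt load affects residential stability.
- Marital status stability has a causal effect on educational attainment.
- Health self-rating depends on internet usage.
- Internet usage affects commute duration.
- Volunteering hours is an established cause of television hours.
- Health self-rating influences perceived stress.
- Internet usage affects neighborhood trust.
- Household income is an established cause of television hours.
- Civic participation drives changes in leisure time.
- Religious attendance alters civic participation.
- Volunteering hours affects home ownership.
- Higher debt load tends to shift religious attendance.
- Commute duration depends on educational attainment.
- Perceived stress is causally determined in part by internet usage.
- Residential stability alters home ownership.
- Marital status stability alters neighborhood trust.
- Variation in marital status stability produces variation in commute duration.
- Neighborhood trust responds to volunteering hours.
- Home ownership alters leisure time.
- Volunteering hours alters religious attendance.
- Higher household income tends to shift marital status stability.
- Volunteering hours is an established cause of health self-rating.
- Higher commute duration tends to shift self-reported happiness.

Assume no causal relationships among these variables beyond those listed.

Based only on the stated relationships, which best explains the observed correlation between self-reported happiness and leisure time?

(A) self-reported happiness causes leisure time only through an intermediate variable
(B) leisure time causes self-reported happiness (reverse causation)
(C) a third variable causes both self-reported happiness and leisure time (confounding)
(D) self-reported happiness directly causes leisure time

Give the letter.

Volunteering hours causes self-reported happiness (volunteering hours → neighborhood trust → self-reported happiness) and leisure time (volunteering hours → home ownership → leisure time) — a common cause creating the correlation.
There is no stated path from self-reported happiness to leisure time or from leisure time to self-reported happiness, so neither direct nor reverse causation applies.

C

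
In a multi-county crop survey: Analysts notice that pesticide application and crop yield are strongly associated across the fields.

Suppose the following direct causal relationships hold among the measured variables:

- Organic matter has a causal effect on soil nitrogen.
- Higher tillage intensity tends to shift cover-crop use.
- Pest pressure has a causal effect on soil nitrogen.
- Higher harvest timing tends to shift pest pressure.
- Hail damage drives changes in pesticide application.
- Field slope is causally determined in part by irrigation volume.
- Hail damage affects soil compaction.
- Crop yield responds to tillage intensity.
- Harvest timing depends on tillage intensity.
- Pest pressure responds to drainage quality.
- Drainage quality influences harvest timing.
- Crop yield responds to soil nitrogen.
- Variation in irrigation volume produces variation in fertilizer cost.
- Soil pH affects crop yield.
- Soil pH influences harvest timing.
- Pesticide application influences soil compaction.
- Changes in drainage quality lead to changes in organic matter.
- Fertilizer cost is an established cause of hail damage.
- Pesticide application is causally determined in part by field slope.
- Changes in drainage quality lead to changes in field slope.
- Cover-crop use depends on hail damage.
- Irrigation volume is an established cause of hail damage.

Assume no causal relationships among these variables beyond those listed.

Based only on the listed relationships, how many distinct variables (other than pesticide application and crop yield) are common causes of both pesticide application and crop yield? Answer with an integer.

1

The common causes are: drainage quality (to pesticide application via drainage quality → field slope → pesticide application; to crop yield via drainage quality → organic matter → soil nitrogen → crop yield).
Every other variable lacks a causal path to at least one of pesticide application and crop yield.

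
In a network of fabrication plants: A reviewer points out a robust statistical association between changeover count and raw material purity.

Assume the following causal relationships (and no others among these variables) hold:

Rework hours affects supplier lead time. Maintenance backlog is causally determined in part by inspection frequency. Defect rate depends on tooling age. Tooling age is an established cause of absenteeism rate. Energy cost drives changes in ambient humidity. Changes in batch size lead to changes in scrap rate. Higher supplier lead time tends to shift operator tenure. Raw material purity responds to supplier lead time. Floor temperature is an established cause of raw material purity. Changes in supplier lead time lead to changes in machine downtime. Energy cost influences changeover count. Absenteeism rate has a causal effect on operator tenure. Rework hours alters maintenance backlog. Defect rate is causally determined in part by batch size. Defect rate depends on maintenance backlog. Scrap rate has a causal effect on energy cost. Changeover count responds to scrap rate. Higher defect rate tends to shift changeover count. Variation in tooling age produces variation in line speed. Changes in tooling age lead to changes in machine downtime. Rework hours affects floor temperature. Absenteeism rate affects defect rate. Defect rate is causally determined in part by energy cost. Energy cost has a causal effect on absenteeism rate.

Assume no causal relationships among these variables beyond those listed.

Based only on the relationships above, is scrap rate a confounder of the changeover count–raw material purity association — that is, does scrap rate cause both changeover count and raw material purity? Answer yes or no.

no

Scrap rate has no stated causal path to raw material purity. A confounder must cause both variables, so scrap rate does not qualify.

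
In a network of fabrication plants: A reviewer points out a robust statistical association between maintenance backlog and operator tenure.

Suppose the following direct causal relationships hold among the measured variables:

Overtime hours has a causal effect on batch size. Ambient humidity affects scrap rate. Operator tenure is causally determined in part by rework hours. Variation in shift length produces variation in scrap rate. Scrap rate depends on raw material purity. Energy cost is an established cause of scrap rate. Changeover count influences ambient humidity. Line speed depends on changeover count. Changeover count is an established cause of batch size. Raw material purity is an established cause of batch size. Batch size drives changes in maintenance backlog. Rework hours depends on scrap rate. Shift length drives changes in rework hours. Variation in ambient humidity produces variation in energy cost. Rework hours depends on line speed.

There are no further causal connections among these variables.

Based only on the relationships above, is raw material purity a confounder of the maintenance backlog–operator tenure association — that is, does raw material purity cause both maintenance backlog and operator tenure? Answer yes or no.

Raw material purity has a causal path to maintenance backlog (raw material purity → batch size → maintenance backlog) and to operator tenure (raw material purity → scrap rate → rework hours → operator tenure), so it is a common cause of both — a confounder.

yes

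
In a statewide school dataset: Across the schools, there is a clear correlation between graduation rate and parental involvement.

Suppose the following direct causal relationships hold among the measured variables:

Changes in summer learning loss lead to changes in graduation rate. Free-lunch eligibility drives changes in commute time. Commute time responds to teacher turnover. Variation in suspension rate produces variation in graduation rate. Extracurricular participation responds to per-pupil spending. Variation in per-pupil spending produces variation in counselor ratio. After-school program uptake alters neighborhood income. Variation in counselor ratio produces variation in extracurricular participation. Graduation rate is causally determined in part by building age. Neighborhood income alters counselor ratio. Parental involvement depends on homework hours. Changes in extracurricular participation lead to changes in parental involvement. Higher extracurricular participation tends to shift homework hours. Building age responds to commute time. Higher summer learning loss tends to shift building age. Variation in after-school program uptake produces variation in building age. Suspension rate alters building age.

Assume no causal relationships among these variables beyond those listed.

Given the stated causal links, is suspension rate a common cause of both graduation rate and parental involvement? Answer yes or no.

Suspension rate has no stated causal path to parental involvement. A confounder must cause both variables, so suspension rate does not qualify.

no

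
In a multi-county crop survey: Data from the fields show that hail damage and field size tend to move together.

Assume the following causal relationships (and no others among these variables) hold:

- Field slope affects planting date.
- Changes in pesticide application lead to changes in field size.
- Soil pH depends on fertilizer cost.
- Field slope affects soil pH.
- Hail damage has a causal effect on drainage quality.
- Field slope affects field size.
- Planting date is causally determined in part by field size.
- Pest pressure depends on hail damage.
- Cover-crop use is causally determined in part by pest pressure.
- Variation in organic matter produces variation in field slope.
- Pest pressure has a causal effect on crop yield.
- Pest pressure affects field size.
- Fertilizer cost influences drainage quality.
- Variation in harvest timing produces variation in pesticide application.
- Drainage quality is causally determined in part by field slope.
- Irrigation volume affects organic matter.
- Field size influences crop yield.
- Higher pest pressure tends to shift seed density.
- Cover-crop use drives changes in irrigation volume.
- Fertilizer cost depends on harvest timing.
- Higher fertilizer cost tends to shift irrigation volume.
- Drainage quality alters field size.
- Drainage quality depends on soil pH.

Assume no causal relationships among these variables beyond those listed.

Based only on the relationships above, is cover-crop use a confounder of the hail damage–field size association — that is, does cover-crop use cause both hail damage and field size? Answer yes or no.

no

Cover-crop use has no stated causal path to hail damage. A confounder must cause both variables, so cover-crop use does not qualify.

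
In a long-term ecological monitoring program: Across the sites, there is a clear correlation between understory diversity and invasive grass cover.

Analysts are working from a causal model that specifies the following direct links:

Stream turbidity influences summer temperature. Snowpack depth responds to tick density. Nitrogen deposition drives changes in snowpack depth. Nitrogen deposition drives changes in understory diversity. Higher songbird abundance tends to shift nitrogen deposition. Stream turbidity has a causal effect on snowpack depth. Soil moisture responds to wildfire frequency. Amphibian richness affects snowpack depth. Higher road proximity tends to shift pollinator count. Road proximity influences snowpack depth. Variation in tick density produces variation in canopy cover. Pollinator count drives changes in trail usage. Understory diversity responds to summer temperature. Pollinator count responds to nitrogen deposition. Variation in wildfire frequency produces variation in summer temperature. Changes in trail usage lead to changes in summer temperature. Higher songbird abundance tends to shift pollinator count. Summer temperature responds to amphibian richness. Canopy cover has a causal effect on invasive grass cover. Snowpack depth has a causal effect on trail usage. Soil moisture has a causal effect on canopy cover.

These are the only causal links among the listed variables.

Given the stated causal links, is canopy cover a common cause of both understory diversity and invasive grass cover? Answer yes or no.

no

Canopy cover has no stated causal path to understory diversity. A confounder must cause both variables, so canopy cover does not qualify.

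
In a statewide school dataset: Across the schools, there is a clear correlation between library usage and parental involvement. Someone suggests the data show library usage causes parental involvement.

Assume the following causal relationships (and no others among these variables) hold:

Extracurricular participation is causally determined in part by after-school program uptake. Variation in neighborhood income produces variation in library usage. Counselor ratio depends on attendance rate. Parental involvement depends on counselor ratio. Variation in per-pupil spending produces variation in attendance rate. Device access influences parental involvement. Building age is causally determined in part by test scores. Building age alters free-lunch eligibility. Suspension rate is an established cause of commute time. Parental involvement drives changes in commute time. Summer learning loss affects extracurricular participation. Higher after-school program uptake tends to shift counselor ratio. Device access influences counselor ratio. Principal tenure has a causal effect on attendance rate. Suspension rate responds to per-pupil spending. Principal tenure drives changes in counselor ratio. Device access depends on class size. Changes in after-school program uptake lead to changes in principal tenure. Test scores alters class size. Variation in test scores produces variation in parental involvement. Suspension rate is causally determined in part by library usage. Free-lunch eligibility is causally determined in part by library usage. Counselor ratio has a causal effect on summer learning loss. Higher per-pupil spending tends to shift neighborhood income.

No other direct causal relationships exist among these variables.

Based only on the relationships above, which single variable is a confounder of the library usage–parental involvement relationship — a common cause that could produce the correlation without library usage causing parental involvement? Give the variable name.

per-pupil spending

Per-pupil spending has a causal path to library usage (per-pupil spending → neighborhood income → library usage) and a separate causal path to parental involvement (per-pupil spending → attendance rate → counselor ratio → parental involvement), so it is a common cause of both.
No stated relationship gives library usage a causal route to parental involvement, so the correlation is explained by the shared upstream cause rather than a direct effect.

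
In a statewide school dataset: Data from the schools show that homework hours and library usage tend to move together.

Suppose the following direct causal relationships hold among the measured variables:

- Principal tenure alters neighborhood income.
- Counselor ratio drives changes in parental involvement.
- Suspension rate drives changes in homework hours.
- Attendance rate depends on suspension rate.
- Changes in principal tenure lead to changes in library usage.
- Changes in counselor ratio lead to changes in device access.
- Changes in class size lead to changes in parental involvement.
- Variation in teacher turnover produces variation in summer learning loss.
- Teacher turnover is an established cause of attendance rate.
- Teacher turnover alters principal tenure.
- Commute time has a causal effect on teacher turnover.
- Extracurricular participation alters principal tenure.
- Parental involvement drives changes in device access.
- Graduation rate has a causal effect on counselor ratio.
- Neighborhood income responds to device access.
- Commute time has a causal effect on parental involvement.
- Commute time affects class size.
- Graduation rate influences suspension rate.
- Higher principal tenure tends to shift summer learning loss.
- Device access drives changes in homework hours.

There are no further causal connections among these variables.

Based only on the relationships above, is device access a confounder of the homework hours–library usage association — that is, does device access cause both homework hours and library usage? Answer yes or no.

Device access has no stated causal path to library usage. A confounder must cause both variables, so device access does not qualify.

no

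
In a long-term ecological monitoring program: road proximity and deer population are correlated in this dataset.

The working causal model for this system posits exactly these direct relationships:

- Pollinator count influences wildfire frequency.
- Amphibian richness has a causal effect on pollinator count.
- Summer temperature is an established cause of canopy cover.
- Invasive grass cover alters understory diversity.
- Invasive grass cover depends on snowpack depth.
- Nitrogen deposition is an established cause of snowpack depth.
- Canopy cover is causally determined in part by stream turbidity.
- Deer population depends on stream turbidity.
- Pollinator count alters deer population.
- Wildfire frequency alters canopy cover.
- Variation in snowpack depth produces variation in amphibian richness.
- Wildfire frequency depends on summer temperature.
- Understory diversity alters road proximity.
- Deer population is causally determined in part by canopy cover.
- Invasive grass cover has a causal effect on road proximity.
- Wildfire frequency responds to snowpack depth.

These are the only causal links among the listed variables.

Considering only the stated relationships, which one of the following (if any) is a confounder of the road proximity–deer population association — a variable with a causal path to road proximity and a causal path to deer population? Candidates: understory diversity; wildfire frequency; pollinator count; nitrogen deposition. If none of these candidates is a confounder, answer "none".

Nitrogen deposition causes road proximity (nitrogen deposition → snowpack depth → invasive grass cover → road proximity) and also causes deer population (nitrogen deposition → snowpack depth → amphibian richness → pollinator count → deer population); it is a common cause of both.
Each of the other candidates lacks a causal path to at least one of road proximity and deer population, so they do not confound the relationship.

nitrogen deposition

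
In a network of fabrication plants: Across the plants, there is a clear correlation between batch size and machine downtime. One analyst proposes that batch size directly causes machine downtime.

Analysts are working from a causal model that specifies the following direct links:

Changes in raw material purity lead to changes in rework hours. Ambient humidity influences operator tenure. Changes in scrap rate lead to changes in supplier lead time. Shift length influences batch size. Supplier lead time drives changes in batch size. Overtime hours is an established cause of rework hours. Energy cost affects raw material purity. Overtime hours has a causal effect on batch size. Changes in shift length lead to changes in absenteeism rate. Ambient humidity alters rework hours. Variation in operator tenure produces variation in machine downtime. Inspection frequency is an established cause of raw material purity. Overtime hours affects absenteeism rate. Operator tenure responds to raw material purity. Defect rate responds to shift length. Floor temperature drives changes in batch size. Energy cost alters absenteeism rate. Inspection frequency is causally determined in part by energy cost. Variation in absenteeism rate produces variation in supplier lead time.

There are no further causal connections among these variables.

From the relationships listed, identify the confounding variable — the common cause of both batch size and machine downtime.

Energy cost has a causal path to batch size (energy cost → absenteeism rate → supplier lead time → batch size) and a separate causal path to machine downtime (energy cost → raw material purity → operator tenure → machine downtime), so it is a common cause of both.
No stated relationship gives batch size a causal route to machine downtime, so the correlation is explained by the shared upstream cause rather than a direct effect.

energy cost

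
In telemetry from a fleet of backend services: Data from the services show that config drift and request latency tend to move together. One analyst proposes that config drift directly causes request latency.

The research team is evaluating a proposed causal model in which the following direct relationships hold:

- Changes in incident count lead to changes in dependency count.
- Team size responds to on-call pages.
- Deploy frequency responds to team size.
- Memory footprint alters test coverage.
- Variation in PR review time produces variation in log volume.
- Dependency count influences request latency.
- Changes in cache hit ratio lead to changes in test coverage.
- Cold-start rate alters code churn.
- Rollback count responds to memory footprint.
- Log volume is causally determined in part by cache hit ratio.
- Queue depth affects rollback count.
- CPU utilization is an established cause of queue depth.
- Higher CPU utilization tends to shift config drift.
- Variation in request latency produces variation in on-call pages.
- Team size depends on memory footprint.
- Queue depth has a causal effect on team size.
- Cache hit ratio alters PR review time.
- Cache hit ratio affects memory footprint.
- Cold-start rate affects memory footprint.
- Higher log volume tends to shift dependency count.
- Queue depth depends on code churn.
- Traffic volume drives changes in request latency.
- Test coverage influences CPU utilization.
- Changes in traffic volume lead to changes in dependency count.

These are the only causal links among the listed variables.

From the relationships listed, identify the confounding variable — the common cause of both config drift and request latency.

cache hit ratio

Cache hit ratio has a causal path to config drift (cache hit ratio → test coverage → CPU utilization → config drift) and a separate causal path to request latency (cache hit ratio → log volume → dependency count → request latency), so it is a common cause of both.
No stated relationship gives config drift a causal route to request latency, so the correlation is explained by the shared upstream cause rather than a direct effect.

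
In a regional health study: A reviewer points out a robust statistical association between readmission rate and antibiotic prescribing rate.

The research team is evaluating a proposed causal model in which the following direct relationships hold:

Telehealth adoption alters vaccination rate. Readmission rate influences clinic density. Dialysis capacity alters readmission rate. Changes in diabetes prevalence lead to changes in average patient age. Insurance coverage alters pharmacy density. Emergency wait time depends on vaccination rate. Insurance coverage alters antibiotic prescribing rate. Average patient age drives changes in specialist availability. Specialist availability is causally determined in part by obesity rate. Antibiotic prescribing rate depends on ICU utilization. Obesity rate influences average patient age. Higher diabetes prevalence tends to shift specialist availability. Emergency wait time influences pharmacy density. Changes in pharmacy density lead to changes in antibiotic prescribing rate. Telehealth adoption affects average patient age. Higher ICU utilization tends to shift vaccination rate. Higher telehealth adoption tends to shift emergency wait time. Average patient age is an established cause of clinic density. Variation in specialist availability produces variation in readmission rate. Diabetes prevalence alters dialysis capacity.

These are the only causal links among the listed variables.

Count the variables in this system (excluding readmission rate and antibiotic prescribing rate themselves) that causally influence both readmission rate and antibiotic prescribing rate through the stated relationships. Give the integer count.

1

The common causes are: telehealth adoption (to readmission rate via telehealth adoption → average patient age → specialist availability → readmission rate; to antibiotic prescribing rate via telehealth adoption → emergency wait time → pharmacy density → antibiotic prescribing rate).
Every other variable lacks a causal path to at least one of readmission rate and antibiotic prescribing rate.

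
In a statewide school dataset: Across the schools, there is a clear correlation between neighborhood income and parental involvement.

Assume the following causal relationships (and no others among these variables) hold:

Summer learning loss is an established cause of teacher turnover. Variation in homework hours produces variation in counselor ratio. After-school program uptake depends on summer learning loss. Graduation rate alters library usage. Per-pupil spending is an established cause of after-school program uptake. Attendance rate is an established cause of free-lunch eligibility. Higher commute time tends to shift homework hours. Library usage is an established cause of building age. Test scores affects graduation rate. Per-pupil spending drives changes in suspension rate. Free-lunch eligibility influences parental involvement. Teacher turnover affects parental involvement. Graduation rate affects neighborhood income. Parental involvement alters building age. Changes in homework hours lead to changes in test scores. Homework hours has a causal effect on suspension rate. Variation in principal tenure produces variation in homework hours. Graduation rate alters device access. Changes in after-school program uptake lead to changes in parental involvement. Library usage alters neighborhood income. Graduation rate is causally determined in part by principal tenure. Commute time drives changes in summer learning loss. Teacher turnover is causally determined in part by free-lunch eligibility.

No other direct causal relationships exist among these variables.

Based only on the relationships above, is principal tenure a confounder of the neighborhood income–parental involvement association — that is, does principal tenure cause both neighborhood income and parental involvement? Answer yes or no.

no

Principal tenure has no stated causal path to parental involvement. A confounder must cause both variables, so principal tenure does not qualify.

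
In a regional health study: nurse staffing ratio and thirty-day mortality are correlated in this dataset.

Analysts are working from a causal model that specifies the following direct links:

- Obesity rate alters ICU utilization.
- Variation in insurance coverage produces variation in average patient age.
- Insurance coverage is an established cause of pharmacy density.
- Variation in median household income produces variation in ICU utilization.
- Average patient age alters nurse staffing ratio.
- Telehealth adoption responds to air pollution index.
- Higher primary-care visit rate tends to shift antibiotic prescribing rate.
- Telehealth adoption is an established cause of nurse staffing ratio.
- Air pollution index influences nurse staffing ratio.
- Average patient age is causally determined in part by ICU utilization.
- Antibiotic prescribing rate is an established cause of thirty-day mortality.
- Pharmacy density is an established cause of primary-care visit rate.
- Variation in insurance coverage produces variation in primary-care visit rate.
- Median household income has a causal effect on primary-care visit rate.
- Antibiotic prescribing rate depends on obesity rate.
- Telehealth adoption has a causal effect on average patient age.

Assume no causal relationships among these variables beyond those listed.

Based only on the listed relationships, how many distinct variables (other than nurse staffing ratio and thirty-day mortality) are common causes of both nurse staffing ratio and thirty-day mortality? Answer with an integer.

The common causes are: insurance coverage (to nurse staffing ratio via insurance coverage → average patient age → nurse staffing ratio; to thirty-day mortality via insurance coverage → primary-care visit rate → antibiotic prescribing rate → thirty-day mortality); median household income (to nurse staffing ratio via median household income → ICU utilization → average patient age → nurse staffing ratio; to thirty-day mortality via median household income → primary-care visit rate → antibiotic prescribing rate → thirty-day mortality); obesity rate (to nurse staffing ratio via obesity rate → ICU utilization → average patient age → nurse staffing ratio; to thirty-day mortality via obesity rate → antibiotic prescribing rate → thirty-day mortality).
Every other variable lacks a causal path to at least one of nurse staffing ratio and thirty-day mortality.

3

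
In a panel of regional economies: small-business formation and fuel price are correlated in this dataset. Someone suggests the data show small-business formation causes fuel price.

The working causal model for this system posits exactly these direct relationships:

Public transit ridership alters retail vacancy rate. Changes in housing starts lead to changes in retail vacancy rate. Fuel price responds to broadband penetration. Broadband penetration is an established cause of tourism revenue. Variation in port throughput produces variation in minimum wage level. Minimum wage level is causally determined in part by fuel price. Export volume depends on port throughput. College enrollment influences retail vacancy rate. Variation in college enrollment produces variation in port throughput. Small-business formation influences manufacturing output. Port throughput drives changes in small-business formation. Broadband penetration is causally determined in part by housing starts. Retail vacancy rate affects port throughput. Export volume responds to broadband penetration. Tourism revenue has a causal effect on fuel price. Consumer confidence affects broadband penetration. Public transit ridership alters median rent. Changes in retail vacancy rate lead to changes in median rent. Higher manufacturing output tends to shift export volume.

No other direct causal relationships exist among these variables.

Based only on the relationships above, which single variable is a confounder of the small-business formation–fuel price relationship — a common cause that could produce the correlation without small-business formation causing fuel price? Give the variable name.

housing starts

Housing starts has a causal path to small-business formation (housing starts → retail vacancy rate → port throughput → small-business formation) and a separate causal path to fuel price (housing starts → broadband penetration → fuel price), so it is a common cause of both.
No stated relationship gives small-business formation a causal route to fuel price, so the correlation is explained by the shared upstream cause rather than a direct effect.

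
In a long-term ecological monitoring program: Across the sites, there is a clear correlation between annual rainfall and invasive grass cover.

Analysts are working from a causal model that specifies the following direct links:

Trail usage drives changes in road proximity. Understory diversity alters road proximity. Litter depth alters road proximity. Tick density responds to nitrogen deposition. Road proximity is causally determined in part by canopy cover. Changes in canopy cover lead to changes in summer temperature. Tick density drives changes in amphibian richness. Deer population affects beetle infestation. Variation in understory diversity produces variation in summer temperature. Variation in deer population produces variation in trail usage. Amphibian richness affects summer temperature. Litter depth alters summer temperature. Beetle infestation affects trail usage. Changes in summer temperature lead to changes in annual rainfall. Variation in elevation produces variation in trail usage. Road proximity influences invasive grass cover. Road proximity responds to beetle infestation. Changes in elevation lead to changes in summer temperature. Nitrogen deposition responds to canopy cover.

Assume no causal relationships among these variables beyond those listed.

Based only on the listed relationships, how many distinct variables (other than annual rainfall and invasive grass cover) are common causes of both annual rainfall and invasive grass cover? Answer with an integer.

4

The common causes are: canopy cover (to annual rainfall via canopy cover → summer temperature → annual rainfall; to invasive grass cover via canopy cover → road proximity → invasive grass cover); elevation (to annual rainfall via elevation → summer temperature → annual rainfall; to invasive grass cover via elevation → trail usage → road proximity → invasive grass cover); litter depth (to annual rainfall via litter depth → summer temperature → annual rainfall; to invasive grass cover via litter depth → road proximity → invasive grass cover); understory diversity (to annual rainfall via understory diversity → summer temperature → annual rainfall; to invasive grass cover via understory diversity → road proximity → invasive grass cover).
Every other variable lacks a causal path to at least one of annual rainfall and invasive grass cover.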